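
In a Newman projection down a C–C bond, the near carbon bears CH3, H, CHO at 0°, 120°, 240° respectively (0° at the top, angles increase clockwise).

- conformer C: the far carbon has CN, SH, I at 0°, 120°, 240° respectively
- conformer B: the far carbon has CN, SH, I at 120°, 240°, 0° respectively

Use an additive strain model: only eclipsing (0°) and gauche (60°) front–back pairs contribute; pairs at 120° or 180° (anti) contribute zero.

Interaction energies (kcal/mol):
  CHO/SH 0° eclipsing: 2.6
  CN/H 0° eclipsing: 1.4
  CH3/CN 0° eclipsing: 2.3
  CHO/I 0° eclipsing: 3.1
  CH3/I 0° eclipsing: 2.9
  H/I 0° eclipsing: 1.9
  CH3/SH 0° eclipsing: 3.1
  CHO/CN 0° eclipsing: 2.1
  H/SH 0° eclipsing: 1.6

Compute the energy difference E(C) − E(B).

C is eclipsed. CH3 at 0° is eclipsed with CN at 0° (2.3); H at 120° is eclipsed with SH at 120° (1.6); CHO at 240° is eclipsed with I at 240° (3.1). Total 7.0 kcal/mol.
B is eclipsed. CH3 at 0° is eclipsed with I at 0° (2.9); H at 120° is eclipsed with CN at 120° (1.4); CHO at 240° is eclipsed with SH at 240° (2.6). Total 6.9 kcal/mol.
E(C) − E(B) = 7.0 − 6.9 = +0.1 kcal/mol.

+0.1 kcal/mol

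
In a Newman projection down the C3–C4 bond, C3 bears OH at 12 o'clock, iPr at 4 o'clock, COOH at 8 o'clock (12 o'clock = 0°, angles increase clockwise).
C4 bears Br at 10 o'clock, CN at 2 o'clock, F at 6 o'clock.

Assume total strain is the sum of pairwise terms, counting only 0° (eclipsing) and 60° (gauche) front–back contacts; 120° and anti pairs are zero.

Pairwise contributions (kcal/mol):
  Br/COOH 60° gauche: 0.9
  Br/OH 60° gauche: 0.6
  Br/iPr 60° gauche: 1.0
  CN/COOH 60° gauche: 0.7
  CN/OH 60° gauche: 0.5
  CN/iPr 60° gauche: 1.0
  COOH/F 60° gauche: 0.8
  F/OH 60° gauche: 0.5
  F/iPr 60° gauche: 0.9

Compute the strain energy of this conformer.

4.7 kcal/mol

This conformer (staggered): OH(0°)/Br(300°) gauche 0.6; OH(0°)/CN(60°) gauche 0.5; iPr(120°)/CN(60°) gauche 1.0; iPr(120°)/F(180°) gauche 0.9; COOH(240°)/Br(300°) gauche 0.9; COOH(240°)/F(180°) gauche 0.8 → 4.7 kcal/mol.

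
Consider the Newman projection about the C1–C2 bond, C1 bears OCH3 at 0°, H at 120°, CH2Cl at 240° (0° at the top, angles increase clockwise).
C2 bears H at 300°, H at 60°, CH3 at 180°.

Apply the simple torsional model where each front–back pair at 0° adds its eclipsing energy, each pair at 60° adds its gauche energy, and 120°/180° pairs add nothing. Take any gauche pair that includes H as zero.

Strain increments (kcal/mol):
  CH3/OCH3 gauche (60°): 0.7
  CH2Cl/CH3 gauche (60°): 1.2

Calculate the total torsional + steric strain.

1.2 kcal/mol

This conformer (staggered): CH2Cl(240°)/CH3(180°) gauche 1.2 → 1.2 kcal/mol.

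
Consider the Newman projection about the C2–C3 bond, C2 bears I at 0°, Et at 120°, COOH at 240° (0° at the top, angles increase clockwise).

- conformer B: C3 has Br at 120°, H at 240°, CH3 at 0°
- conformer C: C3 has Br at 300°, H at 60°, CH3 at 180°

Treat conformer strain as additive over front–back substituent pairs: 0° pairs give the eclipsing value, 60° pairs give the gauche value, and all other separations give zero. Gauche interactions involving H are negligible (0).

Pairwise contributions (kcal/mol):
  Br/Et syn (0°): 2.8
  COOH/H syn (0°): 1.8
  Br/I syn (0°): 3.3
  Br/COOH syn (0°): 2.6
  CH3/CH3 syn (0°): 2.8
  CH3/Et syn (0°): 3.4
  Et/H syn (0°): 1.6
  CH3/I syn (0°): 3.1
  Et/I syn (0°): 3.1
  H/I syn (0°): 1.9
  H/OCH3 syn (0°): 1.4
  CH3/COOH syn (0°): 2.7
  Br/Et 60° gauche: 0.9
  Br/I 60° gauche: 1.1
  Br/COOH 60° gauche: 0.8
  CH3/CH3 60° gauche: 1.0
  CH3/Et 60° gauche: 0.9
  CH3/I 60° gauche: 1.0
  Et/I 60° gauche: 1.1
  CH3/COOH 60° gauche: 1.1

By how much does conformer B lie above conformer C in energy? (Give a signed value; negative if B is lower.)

+3.8 kcal/mol

B (eclipsed): I–CH3 eclipsed, Et–Br eclipsed, COOH–H eclipsed; 3.1 + 2.8 + 1.8 = 7.7 kcal/mol.
C (staggered): I–Br gauche, Et–CH3 gauche, COOH–Br gauche, COOH–CH3 gauche; 1.1 + 0.9 + 0.8 + 1.1 = 3.9 kcal/mol.
E(B) − E(C) = 7.7 − 3.9 = +3.8 kcal/mol.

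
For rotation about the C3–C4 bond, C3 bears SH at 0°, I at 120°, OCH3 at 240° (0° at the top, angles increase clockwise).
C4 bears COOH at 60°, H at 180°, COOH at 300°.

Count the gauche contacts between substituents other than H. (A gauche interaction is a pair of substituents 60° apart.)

4

Non-H gauche pairs: SH(0°)/COOH(60°); SH(0°)/COOH(300°); I(120°)/COOH(60°); OCH3(240°)/COOH(300°) — 4 interactions.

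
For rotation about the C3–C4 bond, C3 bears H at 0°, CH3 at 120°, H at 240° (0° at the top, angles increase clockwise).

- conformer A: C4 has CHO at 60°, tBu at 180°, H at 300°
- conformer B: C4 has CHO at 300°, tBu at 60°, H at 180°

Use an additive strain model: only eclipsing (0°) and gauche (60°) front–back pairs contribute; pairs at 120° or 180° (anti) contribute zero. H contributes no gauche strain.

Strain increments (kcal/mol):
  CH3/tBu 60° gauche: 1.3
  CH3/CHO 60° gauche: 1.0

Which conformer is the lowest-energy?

A (staggered): CH3(120°)/CHO(60°) gauche 1.0; CH3(120°)/tBu(180°) gauche 1.3 → 2.3 kcal/mol.
B (staggered): CH3(120°)/tBu(60°) gauche 1.3 → 1.3 kcal/mol.
B has the lowest total (1.3 kcal/mol).

B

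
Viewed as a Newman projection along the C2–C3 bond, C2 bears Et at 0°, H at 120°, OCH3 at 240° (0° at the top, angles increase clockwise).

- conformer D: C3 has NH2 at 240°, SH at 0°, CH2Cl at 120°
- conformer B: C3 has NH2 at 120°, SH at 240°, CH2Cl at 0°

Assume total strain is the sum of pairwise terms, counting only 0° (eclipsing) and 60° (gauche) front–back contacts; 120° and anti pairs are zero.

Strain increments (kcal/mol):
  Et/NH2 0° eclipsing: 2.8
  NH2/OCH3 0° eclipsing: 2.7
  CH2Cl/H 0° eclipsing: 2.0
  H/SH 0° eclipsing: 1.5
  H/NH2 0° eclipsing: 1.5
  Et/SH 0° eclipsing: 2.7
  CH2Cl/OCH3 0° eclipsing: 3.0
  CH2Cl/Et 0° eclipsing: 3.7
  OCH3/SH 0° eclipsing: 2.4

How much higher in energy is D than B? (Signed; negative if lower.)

-0.2 kcal/mol

D (eclipsed): Et–SH eclipsed, H–CH2Cl eclipsed, OCH3–NH2 eclipsed; 2.7 + 2.0 + 2.7 = 7.4 kcal/mol.
B (eclipsed): Et–CH2Cl eclipsed, H–NH2 eclipsed, OCH3–SH eclipsed; 3.7 + 1.5 + 2.4 = 7.6 kcal/mol.
E(D) − E(B) = 7.4 − 7.6 = -0.2 kcal/mol.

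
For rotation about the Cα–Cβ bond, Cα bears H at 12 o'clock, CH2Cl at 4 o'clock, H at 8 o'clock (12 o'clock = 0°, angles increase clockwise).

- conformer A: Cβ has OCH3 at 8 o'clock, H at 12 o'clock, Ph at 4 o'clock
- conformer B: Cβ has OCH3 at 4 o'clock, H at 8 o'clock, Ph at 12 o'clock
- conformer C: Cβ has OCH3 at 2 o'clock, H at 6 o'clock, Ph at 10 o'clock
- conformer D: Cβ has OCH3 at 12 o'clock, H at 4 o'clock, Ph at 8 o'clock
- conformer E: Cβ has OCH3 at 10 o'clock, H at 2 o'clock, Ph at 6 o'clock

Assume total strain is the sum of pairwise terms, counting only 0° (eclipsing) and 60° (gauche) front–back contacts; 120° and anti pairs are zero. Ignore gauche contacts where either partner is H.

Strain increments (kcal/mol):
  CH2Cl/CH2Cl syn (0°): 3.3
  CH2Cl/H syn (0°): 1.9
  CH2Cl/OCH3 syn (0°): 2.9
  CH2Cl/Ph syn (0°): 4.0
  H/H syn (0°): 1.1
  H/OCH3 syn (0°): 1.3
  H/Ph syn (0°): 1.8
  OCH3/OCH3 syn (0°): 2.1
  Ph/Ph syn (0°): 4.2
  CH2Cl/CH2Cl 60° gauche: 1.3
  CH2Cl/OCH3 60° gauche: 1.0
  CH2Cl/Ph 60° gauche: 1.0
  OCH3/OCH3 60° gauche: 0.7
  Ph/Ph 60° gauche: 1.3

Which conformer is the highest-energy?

A is eclipsed. H at 0° is eclipsed with H at 0° (1.1); CH2Cl at 120° is eclipsed with Ph at 120° (4.0); H at 240° is eclipsed with OCH3 at 240° (1.3). Total 6.4 kcal/mol.
B is eclipsed. H at 0° is eclipsed with Ph at 0° (1.8); CH2Cl at 120° is eclipsed with OCH3 at 120° (2.9); H at 240° is eclipsed with H at 240° (1.1). Total 5.8 kcal/mol.
C is staggered. CH2Cl at 120° is gauche with OCH3 at 60° (1.0). Total 1.0 kcal/mol.
D is eclipsed. H at 0° is eclipsed with OCH3 at 0° (1.3); CH2Cl at 120° is eclipsed with H at 120° (1.9); H at 240° is eclipsed with Ph at 240° (1.8). Total 5.0 kcal/mol.
E is staggered. CH2Cl at 120° is gauche with Ph at 180° (1.0). Total 1.0 kcal/mol.
A has the highest total (6.4 kcal/mol).

A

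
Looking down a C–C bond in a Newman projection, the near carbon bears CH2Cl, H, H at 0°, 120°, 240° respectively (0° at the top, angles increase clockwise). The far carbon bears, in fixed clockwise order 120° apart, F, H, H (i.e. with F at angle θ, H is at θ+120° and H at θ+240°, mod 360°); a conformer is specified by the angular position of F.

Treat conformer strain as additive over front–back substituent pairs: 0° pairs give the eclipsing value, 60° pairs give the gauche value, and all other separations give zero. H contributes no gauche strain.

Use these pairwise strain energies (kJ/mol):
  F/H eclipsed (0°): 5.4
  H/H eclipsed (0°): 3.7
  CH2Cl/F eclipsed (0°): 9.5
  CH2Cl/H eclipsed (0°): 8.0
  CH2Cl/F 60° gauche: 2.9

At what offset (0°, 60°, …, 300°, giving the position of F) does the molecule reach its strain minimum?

180°

F at 0° (eclipsed): CH2Cl(0°)/F(0°) eclipsed 9.5; H(120°)/H(120°) eclipsed 3.7; H(240°)/H(240°) eclipsed 3.7 → 16.9 kJ/mol.
F at 60° (staggered): CH2Cl(0°)/F(60°) gauche 2.9 → 2.9 kJ/mol.
F at 120° (eclipsed): CH2Cl(0°)/H(0°) eclipsed 8.0; H(120°)/F(120°) eclipsed 5.4; H(240°)/H(240°) eclipsed 3.7 → 17.1 kJ/mol.
F at 180° (staggered): no non-H gauche contacts → 0.0 kJ/mol.
F at 240° (eclipsed): CH2Cl(0°)/H(0°) eclipsed 8.0; H(120°)/H(120°) eclipsed 3.7; H(240°)/F(240°) eclipsed 5.4 → 17.1 kJ/mol.
F at 300° (staggered): CH2Cl(0°)/F(300°) gauche 2.9 → 2.9 kJ/mol.
The minimum (0.0 kJ/mol) occurs with F at 180°.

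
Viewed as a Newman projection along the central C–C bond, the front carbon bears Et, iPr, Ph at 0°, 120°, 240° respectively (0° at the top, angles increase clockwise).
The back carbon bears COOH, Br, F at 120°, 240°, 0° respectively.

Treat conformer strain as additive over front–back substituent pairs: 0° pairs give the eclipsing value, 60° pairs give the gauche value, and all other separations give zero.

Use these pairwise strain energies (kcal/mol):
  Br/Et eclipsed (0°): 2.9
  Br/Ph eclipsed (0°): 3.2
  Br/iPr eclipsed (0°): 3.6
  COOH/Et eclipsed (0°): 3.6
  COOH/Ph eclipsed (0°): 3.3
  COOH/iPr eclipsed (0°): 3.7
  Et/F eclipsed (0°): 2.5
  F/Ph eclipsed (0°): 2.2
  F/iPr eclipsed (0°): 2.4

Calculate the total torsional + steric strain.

9.4 kcal/mol

This conformer (eclipsed): Et(0°)/F(0°) eclipsed 2.5; iPr(120°)/COOH(120°) eclipsed 3.7; Ph(240°)/Br(240°) eclipsed 3.2 → 9.4 kcal/mol.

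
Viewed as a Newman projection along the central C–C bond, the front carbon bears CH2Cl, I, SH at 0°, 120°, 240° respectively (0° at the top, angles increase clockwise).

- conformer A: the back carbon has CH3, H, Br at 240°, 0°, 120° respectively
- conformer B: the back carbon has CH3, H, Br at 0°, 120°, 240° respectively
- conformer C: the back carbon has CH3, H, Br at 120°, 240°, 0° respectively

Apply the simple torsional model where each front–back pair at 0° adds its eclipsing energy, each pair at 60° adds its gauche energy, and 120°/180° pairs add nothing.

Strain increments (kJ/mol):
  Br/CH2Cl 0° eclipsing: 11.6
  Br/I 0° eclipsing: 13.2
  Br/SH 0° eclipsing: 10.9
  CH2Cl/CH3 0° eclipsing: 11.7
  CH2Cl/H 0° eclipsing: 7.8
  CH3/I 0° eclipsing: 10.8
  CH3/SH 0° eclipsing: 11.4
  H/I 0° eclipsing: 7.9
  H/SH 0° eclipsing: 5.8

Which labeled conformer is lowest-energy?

A (eclipsed): CH2Cl(0°)/H(0°) eclipsed 7.8; I(120°)/Br(120°) eclipsed 13.2; SH(240°)/CH3(240°) eclipsed 11.4 → 32.4 kJ/mol.
B (eclipsed): CH2Cl(0°)/CH3(0°) eclipsed 11.7; I(120°)/H(120°) eclipsed 7.9; SH(240°)/Br(240°) eclipsed 10.9 → 30.5 kJ/mol.
C (eclipsed): CH2Cl(0°)/Br(0°) eclipsed 11.6; I(120°)/CH3(120°) eclipsed 10.8; SH(240°)/H(240°) eclipsed 5.8 → 28.2 kJ/mol.
C has the lowest total (28.2 kJ/mol).

C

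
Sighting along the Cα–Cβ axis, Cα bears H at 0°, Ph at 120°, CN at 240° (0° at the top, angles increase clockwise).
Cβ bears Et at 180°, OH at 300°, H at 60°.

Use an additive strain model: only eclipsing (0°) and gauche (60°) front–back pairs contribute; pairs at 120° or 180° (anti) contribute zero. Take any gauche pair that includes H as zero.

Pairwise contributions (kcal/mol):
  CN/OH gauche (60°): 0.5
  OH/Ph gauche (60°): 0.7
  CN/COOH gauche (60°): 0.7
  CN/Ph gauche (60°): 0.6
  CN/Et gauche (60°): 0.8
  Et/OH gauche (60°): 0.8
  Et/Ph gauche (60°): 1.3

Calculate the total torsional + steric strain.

2.6 kcal/mol

This conformer (staggered): Ph(120°)/Et(180°) gauche 1.3; CN(240°)/Et(180°) gauche 0.8; CN(240°)/OH(300°) gauche 0.5 → 2.6 kcal/mol.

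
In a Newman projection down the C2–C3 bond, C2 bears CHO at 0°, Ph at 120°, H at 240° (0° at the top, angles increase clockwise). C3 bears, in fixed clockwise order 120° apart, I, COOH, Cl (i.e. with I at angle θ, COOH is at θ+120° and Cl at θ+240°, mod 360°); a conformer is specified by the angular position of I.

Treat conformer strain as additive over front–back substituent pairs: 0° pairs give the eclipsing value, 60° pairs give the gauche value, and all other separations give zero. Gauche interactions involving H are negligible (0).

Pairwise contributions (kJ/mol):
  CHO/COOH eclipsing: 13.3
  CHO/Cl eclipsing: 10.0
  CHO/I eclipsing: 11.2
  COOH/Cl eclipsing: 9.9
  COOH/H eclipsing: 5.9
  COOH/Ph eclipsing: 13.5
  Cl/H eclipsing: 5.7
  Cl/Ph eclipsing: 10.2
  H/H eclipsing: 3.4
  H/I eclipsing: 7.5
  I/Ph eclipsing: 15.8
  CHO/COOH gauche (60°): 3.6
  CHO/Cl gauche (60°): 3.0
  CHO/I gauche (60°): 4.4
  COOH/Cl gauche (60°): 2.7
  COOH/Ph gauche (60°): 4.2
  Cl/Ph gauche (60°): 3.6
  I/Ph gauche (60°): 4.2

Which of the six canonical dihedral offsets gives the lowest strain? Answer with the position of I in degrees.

I at 0° (eclipsed): CHO–I eclipsed, Ph–COOH eclipsed, H–Cl eclipsed; 11.2 + 13.5 + 5.7 = 30.4 kJ/mol.
I at 60° (staggered): CHO–I gauche, CHO–Cl gauche, Ph–I gauche, Ph–COOH gauche; 4.4 + 3.0 + 4.2 + 4.2 = 15.8 kJ/mol.
I at 120° (eclipsed): CHO–Cl eclipsed, Ph–I eclipsed, H–COOH eclipsed; 10.0 + 15.8 + 5.9 = 31.7 kJ/mol.
I at 180° (staggered): CHO–COOH gauche, CHO–Cl gauche, Ph–I gauche, Ph–Cl gauche; 3.6 + 3.0 + 4.2 + 3.6 = 14.4 kJ/mol.
I at 240° (eclipsed): CHO–COOH eclipsed, Ph–Cl eclipsed, H–I eclipsed; 13.3 + 10.2 + 7.5 = 31.0 kJ/mol.
I at 300° (staggered): CHO–I gauche, CHO–COOH gauche, Ph–COOH gauche, Ph–Cl gauche; 4.4 + 3.6 + 4.2 + 3.6 = 15.8 kJ/mol.
The minimum (14.4 kJ/mol) occurs with I at 180°.

180°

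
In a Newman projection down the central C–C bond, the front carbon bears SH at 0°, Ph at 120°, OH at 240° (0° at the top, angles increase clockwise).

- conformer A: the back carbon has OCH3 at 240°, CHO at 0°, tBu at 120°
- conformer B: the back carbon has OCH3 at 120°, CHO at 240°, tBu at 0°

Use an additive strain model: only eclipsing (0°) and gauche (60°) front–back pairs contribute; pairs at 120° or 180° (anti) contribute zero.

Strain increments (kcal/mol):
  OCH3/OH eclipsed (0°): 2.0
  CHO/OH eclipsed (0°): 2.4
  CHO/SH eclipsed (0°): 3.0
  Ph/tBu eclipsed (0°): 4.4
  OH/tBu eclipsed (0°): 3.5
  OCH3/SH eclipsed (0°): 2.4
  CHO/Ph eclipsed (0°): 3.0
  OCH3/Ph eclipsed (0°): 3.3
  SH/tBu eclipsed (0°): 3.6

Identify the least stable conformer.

A (eclipsed): SH–CHO eclipsed, Ph–tBu eclipsed, OH–OCH3 eclipsed; 3.0 + 4.4 + 2.0 = 9.4 kcal/mol.
B (eclipsed): SH–tBu eclipsed, Ph–OCH3 eclipsed, OH–CHO eclipsed; 3.6 + 3.3 + 2.4 = 9.3 kcal/mol.
A has the highest total (9.4 kcal/mol).

A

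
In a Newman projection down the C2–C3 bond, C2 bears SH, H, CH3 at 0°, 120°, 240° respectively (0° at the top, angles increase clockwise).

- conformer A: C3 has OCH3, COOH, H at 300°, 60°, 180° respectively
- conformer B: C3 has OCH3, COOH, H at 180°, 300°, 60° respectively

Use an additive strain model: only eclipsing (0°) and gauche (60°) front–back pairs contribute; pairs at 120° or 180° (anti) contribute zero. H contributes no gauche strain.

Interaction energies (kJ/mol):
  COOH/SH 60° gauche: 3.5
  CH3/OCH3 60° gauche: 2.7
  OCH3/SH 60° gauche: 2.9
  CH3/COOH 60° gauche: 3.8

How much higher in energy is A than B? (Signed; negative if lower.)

A (staggered): SH–OCH3 gauche, SH–COOH gauche, CH3–OCH3 gauche; 2.9 + 3.5 + 2.7 = 9.1 kJ/mol.
B (staggered): SH–COOH gauche, CH3–OCH3 gauche, CH3–COOH gauche; 3.5 + 2.7 + 3.8 = 10.0 kJ/mol.
E(A) − E(B) = 9.1 − 10.0 = -0.9 kJ/mol.

-0.9 kJ/mol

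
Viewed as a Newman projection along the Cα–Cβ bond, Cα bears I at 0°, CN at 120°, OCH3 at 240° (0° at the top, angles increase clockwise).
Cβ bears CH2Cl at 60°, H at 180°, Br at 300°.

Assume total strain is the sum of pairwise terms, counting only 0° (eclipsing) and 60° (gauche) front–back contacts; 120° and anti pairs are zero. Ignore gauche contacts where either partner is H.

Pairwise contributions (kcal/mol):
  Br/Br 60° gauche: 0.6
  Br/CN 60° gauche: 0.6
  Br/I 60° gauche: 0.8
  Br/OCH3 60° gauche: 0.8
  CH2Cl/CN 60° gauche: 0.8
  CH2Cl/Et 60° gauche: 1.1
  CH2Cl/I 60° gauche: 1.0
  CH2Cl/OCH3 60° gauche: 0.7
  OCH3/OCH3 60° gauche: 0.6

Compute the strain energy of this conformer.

3.4 kcal/mol

This conformer is staggered. I at 0° is gauche with CH2Cl at 60° (1.0); I at 0° is gauche with Br at 300° (0.8); CN at 120° is gauche with CH2Cl at 60° (0.8); OCH3 at 240° is gauche with Br at 300° (0.8). Total 3.4 kcal/mol.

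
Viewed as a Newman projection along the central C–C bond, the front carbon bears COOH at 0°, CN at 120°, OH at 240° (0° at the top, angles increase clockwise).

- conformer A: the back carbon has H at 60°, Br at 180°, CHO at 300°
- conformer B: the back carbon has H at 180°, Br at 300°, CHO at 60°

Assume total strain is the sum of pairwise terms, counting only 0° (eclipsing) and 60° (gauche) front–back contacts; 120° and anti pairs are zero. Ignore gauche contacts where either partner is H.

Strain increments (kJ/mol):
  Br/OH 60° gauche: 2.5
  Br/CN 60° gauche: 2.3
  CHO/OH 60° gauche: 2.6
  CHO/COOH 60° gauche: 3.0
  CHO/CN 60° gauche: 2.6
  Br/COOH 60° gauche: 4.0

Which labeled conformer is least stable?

B

A is staggered. COOH at 0° is gauche with CHO at 300° (3.0); CN at 120° is gauche with Br at 180° (2.3); OH at 240° is gauche with Br at 180° (2.5); OH at 240° is gauche with CHO at 300° (2.6). Total 10.4 kJ/mol.
B is staggered. COOH at 0° is gauche with Br at 300° (4.0); COOH at 0° is gauche with CHO at 60° (3.0); CN at 120° is gauche with CHO at 60° (2.6); OH at 240° is gauche with Br at 300° (2.5). Total 12.1 kJ/mol.
B has the highest total (12.1 kJ/mol).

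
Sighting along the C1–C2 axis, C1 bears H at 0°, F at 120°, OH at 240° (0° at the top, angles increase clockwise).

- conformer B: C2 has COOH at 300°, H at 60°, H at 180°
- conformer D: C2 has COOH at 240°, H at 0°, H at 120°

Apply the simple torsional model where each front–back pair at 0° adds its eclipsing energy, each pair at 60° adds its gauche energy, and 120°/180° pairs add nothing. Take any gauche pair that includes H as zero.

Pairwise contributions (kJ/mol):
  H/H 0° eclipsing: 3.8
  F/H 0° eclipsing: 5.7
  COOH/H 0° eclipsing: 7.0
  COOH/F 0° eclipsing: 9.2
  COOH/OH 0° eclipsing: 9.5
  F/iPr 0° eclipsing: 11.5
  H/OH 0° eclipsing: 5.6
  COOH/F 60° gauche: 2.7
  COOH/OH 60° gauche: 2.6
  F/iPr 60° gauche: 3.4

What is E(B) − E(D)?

-16.4 kJ/mol

B (staggered): OH(240°)/COOH(300°) gauche 2.6 → 2.6 kJ/mol.
D (eclipsed): H(0°)/H(0°) eclipsed 3.8; F(120°)/H(120°) eclipsed 5.7; OH(240°)/COOH(240°) eclipsed 9.5 → 19.0 kJ/mol.
E(B) − E(D) = 2.6 − 19.0 = -16.4 kJ/mol.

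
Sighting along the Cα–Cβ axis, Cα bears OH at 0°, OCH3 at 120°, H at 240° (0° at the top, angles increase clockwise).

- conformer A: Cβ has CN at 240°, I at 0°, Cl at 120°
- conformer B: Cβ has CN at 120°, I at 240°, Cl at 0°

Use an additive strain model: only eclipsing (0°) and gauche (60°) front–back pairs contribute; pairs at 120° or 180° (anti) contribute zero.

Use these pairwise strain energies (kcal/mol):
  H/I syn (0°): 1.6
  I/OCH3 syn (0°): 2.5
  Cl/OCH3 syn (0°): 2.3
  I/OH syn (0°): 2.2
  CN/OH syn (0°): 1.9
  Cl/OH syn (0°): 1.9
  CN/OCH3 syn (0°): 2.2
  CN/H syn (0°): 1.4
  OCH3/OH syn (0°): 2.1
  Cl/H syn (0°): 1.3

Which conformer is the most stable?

B

A (eclipsed): OH(0°)/I(0°) eclipsed 2.2; OCH3(120°)/Cl(120°) eclipsed 2.3; H(240°)/CN(240°) eclipsed 1.4 → 5.9 kcal/mol.
B (eclipsed): OH(0°)/Cl(0°) eclipsed 1.9; OCH3(120°)/CN(120°) eclipsed 2.2; H(240°)/I(240°) eclipsed 1.6 → 5.7 kcal/mol.
B has the lowest total (5.7 kcal/mol).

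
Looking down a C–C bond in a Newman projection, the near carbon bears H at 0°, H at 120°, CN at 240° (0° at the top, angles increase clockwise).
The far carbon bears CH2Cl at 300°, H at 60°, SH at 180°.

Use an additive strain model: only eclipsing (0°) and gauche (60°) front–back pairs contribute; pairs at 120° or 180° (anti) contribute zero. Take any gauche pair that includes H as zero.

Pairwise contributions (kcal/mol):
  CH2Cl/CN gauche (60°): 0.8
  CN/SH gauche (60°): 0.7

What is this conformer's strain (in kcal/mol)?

This conformer is staggered. CN at 240° is gauche with CH2Cl at 300° (0.8); CN at 240° is gauche with SH at 180° (0.7). Total 1.5 kcal/mol.

1.5 kcal/mol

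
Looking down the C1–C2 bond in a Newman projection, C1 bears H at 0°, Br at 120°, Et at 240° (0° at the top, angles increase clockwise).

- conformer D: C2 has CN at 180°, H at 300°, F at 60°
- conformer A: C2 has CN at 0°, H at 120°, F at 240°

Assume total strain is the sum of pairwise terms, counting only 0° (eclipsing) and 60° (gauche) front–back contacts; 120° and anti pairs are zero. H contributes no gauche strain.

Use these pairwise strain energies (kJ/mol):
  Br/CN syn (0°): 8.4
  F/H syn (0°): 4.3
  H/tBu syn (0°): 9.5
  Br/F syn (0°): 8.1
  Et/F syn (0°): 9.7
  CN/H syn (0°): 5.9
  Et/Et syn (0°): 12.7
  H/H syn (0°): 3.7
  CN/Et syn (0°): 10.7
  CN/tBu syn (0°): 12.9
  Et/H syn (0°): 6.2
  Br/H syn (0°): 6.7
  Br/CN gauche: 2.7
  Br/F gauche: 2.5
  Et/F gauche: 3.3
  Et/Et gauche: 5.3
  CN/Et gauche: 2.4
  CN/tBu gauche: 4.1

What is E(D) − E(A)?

-14.7 kJ/mol

D (staggered): Br(120°)/CN(180°) gauche 2.7; Br(120°)/F(60°) gauche 2.5; Et(240°)/CN(180°) gauche 2.4 → 7.6 kJ/mol.
A (eclipsed): H(0°)/CN(0°) eclipsed 5.9; Br(120°)/H(120°) eclipsed 6.7; Et(240°)/F(240°) eclipsed 9.7 → 22.3 kJ/mol.
E(D) − E(A) = 7.6 − 22.3 = -14.7 kJ/mol.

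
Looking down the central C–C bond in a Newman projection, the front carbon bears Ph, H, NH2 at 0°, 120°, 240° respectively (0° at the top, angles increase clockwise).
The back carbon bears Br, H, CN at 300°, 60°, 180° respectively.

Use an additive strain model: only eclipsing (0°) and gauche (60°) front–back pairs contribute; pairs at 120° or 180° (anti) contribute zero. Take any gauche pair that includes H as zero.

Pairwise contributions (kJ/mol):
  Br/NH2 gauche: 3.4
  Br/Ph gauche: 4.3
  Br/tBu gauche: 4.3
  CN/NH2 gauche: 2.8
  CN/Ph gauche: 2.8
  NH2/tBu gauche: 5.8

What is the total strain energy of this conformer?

10.5 kJ/mol

This conformer (staggered): Ph–Br gauche, NH2–Br gauche, NH2–CN gauche; 4.3 + 3.4 + 2.8 = 10.5 kJ/mol.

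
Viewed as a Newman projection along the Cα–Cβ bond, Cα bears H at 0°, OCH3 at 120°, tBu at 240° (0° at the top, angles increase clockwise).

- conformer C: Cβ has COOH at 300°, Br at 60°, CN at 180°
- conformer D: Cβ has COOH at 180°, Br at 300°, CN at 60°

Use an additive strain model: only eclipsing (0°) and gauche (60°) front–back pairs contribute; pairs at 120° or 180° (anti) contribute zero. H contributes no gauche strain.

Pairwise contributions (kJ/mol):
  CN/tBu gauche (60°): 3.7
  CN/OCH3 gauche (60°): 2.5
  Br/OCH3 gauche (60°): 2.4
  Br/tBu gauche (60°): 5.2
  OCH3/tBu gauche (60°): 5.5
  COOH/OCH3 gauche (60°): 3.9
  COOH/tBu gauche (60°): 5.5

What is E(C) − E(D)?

-3.0 kJ/mol

C (staggered): OCH3(120°)/Br(60°) gauche 2.4; OCH3(120°)/CN(180°) gauche 2.5; tBu(240°)/COOH(300°) gauche 5.5; tBu(240°)/CN(180°) gauche 3.7 → 14.1 kJ/mol.
D (staggered): OCH3(120°)/COOH(180°) gauche 3.9; OCH3(120°)/CN(60°) gauche 2.5; tBu(240°)/COOH(180°) gauche 5.5; tBu(240°)/Br(300°) gauche 5.2 → 17.1 kJ/mol.
E(C) − E(D) = 14.1 − 17.1 = -3.0 kJ/mol.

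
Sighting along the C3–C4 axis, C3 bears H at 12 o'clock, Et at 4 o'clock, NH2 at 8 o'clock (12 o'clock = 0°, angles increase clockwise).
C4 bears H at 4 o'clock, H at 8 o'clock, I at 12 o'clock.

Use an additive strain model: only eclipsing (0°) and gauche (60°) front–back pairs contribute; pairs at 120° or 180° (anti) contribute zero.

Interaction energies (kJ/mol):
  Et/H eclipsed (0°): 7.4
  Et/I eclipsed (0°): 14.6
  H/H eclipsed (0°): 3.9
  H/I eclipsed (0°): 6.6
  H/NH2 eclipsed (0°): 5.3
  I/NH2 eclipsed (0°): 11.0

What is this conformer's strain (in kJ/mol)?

19.3 kJ/mol

This conformer (eclipsed): H(0°)/I(0°) eclipsed 6.6; Et(120°)/H(120°) eclipsed 7.4; NH2(240°)/H(240°) eclipsed 5.3 → 19.3 kJ/mol.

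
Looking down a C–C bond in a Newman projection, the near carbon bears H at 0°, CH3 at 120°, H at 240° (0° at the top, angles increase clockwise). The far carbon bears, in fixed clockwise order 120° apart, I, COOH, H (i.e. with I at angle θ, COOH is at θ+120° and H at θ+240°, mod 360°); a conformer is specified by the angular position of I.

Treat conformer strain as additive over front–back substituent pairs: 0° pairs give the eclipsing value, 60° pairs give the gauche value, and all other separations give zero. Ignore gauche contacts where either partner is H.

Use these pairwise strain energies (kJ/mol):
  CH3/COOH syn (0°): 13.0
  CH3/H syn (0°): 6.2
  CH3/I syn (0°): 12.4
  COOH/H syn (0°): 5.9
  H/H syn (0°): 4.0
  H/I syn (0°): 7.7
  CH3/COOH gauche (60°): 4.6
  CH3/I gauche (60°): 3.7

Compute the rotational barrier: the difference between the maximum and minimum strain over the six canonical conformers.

I at 0° (eclipsed): H(0°)/I(0°) eclipsed 7.7; CH3(120°)/COOH(120°) eclipsed 13.0; H(240°)/H(240°) eclipsed 4.0 → 24.7 kJ/mol.
I at 60° (staggered): CH3(120°)/I(60°) gauche 3.7; CH3(120°)/COOH(180°) gauche 4.6 → 8.3 kJ/mol.
I at 120° (eclipsed): H(0°)/H(0°) eclipsed 4.0; CH3(120°)/I(120°) eclipsed 12.4; H(240°)/COOH(240°) eclipsed 5.9 → 22.3 kJ/mol.
I at 180° (staggered): CH3(120°)/I(180°) gauche 3.7 → 3.7 kJ/mol.
I at 240° (eclipsed): H(0°)/COOH(0°) eclipsed 5.9; CH3(120°)/H(120°) eclipsed 6.2; H(240°)/I(240°) eclipsed 7.7 → 19.8 kJ/mol.
I at 300° (staggered): CH3(120°)/COOH(60°) gauche 4.6 → 4.6 kJ/mol.
Max at 0° (24.7 kJ/mol), min at 180° (3.7 kJ/mol); barrier = 21.0 kJ/mol.

21.0 kJ/mol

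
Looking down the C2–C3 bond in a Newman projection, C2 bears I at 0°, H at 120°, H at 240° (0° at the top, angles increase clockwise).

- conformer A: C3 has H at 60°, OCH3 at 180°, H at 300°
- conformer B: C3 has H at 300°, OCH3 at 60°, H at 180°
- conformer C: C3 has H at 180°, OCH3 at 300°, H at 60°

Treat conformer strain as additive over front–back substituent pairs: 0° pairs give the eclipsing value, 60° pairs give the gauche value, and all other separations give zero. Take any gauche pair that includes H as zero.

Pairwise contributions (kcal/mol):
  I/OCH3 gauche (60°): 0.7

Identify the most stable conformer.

A (staggered): no non-H gauche contacts → 0.0 kcal/mol.
B (staggered): I(0°)/OCH3(60°) gauche 0.7 → 0.7 kcal/mol.
C (staggered): I(0°)/OCH3(300°) gauche 0.7 → 0.7 kcal/mol.
A has the lowest total (0.0 kcal/mol).

A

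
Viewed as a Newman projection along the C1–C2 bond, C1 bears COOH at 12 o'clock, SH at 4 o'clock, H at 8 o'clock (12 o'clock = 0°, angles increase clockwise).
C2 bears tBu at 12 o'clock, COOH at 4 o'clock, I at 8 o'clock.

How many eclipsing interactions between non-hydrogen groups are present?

2

Non-H eclipsing pairs: COOH(0°)/tBu(0°); SH(120°)/COOH(120°) — 2 interactions.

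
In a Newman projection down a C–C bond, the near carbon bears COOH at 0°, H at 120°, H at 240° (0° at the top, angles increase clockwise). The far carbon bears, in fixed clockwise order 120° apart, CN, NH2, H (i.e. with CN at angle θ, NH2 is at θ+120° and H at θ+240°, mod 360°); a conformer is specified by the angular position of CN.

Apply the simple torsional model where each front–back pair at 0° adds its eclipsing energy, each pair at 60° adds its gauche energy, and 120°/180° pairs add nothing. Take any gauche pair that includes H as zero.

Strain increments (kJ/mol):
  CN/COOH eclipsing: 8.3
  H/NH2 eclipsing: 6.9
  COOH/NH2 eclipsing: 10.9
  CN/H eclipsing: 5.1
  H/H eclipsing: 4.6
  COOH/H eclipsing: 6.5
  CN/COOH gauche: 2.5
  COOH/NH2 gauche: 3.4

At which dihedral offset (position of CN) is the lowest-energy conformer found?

60°

CN at 0° (eclipsed): COOH(0°)/CN(0°) eclipsed 8.3; H(120°)/NH2(120°) eclipsed 6.9; H(240°)/H(240°) eclipsed 4.6 → 19.8 kJ/mol.
CN at 60° (staggered): COOH(0°)/CN(60°) gauche 2.5 → 2.5 kJ/mol.
CN at 120° (eclipsed): COOH(0°)/H(0°) eclipsed 6.5; H(120°)/CN(120°) eclipsed 5.1; H(240°)/NH2(240°) eclipsed 6.9 → 18.5 kJ/mol.
CN at 180° (staggered): COOH(0°)/NH2(300°) gauche 3.4 → 3.4 kJ/mol.
CN at 240° (eclipsed): COOH(0°)/NH2(0°) eclipsed 10.9; H(120°)/H(120°) eclipsed 4.6; H(240°)/CN(240°) eclipsed 5.1 → 20.6 kJ/mol.
CN at 300° (staggered): COOH(0°)/CN(300°) gauche 2.5; COOH(0°)/NH2(60°) gauche 3.4 → 5.9 kJ/mol.
The minimum (2.5 kJ/mol) occurs with CN at 60°.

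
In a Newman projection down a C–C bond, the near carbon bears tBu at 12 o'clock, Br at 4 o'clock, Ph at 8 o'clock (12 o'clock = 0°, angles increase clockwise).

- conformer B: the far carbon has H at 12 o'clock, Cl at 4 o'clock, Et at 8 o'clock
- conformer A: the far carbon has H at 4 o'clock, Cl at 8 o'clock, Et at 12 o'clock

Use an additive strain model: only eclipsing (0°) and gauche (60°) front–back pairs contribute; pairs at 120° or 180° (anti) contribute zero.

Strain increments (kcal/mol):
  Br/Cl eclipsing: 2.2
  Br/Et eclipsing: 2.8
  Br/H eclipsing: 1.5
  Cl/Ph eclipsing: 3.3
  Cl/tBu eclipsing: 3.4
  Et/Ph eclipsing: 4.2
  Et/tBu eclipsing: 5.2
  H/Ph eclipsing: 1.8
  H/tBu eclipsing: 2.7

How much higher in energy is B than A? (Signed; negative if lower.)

B (eclipsed): tBu–H eclipsed, Br–Cl eclipsed, Ph–Et eclipsed; 2.7 + 2.2 + 4.2 = 9.1 kcal/mol.
A (eclipsed): tBu–Et eclipsed, Br–H eclipsed, Ph–Cl eclipsed; 5.2 + 1.5 + 3.3 = 10.0 kcal/mol.
E(B) − E(A) = 9.1 − 10.0 = -0.9 kcal/mol.

-0.9 kcal/mol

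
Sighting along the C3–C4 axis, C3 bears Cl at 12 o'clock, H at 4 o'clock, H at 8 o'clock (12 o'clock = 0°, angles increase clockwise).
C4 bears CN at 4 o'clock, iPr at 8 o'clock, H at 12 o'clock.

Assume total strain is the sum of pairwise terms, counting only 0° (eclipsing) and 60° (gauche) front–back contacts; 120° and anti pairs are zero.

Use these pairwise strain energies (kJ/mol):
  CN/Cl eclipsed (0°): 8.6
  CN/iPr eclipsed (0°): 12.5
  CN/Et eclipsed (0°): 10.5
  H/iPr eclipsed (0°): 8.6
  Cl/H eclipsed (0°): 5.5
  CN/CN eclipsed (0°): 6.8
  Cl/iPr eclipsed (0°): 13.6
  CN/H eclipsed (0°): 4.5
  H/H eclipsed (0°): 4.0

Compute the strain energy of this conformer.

18.6 kJ/mol

This conformer (eclipsed): Cl(0°)/H(0°) eclipsed 5.5; H(120°)/CN(120°) eclipsed 4.5; H(240°)/iPr(240°) eclipsed 8.6 → 18.6 kJ/mol.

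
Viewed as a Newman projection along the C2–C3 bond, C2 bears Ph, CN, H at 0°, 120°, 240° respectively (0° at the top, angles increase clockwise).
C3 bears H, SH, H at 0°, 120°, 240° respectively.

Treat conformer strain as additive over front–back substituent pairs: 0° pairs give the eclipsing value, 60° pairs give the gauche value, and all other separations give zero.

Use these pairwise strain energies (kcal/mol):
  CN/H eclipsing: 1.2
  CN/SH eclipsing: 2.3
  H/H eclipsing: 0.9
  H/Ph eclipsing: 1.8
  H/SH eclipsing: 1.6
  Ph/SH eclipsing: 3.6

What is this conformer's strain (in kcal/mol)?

This conformer is eclipsed. Ph at 0° is eclipsed with H at 0° (1.8); CN at 120° is eclipsed with SH at 120° (2.3); H at 240° is eclipsed with H at 240° (0.9). Total 5.0 kcal/mol.

5.0 kcal/mol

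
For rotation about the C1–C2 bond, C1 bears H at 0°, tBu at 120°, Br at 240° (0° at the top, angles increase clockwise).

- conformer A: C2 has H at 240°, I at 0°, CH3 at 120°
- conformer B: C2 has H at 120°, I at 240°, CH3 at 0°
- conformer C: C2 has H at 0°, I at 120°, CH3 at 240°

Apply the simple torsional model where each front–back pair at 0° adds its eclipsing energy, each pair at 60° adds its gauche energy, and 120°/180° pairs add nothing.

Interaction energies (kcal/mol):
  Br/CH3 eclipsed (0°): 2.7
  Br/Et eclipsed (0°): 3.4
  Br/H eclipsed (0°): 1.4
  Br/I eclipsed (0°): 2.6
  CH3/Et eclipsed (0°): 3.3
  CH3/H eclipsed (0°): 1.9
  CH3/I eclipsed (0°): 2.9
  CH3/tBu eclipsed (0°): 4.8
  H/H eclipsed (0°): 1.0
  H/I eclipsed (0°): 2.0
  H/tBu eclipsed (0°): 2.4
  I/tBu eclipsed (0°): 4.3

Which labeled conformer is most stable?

A (eclipsed): H–I eclipsed, tBu–CH3 eclipsed, Br–H eclipsed; 2.0 + 4.8 + 1.4 = 8.2 kcal/mol.
B (eclipsed): H–CH3 eclipsed, tBu–H eclipsed, Br–I eclipsed; 1.9 + 2.4 + 2.6 = 6.9 kcal/mol.
C (eclipsed): H–H eclipsed, tBu–I eclipsed, Br–CH3 eclipsed; 1.0 + 4.3 + 2.7 = 8.0 kcal/mol.
B has the lowest total (6.9 kcal/mol).

B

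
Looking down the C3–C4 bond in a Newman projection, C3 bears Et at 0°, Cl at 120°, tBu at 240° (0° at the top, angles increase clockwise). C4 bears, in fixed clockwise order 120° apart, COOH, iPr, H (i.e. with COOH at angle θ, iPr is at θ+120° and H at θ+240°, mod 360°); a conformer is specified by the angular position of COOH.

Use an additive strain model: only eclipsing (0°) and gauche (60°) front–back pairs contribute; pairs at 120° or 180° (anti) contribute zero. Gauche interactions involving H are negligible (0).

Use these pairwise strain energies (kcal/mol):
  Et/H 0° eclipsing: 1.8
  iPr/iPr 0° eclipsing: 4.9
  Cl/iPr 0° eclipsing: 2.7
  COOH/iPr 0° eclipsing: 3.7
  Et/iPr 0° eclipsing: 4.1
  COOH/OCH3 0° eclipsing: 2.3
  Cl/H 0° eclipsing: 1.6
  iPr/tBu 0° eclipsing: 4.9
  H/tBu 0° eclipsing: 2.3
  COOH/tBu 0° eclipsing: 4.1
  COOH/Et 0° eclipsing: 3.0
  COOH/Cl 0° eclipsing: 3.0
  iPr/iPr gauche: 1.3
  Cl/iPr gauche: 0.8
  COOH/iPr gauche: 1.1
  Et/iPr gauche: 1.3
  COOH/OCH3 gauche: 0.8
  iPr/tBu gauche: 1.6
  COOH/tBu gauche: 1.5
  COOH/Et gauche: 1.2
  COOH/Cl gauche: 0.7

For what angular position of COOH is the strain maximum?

240°

COOH at 0° (eclipsed): Et–COOH eclipsed, Cl–iPr eclipsed, tBu–H eclipsed; 3.0 + 2.7 + 2.3 = 8.0 kcal/mol.
COOH at 60° (staggered): Et–COOH gauche, Cl–COOH gauche, Cl–iPr gauche, tBu–iPr gauche; 1.2 + 0.7 + 0.8 + 1.6 = 4.3 kcal/mol.
COOH at 120° (eclipsed): Et–H eclipsed, Cl–COOH eclipsed, tBu–iPr eclipsed; 1.8 + 3.0 + 4.9 = 9.7 kcal/mol.
COOH at 180° (staggered): Et–iPr gauche, Cl–COOH gauche, tBu–COOH gauche, tBu–iPr gauche; 1.3 + 0.7 + 1.5 + 1.6 = 5.1 kcal/mol.
COOH at 240° (eclipsed): Et–iPr eclipsed, Cl–H eclipsed, tBu–COOH eclipsed; 4.1 + 1.6 + 4.1 = 9.8 kcal/mol.
COOH at 300° (staggered): Et–COOH gauche, Et–iPr gauche, Cl–iPr gauche, tBu–COOH gauche; 1.2 + 1.3 + 0.8 + 1.5 = 4.8 kcal/mol.
The maximum (9.8 kcal/mol) occurs with COOH at 240°.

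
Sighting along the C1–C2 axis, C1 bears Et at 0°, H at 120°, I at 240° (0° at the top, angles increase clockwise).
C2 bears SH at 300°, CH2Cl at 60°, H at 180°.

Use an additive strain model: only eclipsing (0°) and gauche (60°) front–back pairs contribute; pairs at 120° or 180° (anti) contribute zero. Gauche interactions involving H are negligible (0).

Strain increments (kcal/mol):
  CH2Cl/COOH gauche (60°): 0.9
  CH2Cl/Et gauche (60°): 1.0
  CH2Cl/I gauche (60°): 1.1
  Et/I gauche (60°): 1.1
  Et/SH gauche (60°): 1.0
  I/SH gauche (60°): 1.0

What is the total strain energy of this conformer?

3.0 kcal/mol

This conformer (staggered): Et–SH gauche, Et–CH2Cl gauche, I–SH gauche; 1.0 + 1.0 + 1.0 = 3.0 kcal/mol.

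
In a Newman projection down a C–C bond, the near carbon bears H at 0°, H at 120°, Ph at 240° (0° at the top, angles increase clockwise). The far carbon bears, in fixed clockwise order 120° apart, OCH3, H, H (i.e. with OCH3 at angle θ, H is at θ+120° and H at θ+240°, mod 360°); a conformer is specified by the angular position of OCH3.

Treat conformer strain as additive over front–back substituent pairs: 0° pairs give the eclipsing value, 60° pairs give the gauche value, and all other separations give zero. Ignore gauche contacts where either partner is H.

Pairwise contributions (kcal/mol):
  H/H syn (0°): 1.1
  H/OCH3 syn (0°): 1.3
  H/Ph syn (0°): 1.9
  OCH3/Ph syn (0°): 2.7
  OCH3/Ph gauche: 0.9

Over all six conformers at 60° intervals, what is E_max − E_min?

4.9 kcal/mol

OCH3 at 0° is eclipsed. H at 0° is eclipsed with OCH3 at 0° (1.3); H at 120° is eclipsed with H at 120° (1.1); Ph at 240° is eclipsed with H at 240° (1.9). Total 4.3 kcal/mol.
OCH3 at 60° (staggered): no non-H gauche contacts → 0.0 kcal/mol.
OCH3 at 120° is eclipsed. H at 0° is eclipsed with H at 0° (1.1); H at 120° is eclipsed with OCH3 at 120° (1.3); Ph at 240° is eclipsed with H at 240° (1.9). Total 4.3 kcal/mol.
OCH3 at 180° is staggered. Ph at 240° is gauche with OCH3 at 180° (0.9). Total 0.9 kcal/mol.
OCH3 at 240° is eclipsed. H at 0° is eclipsed with H at 0° (1.1); H at 120° is eclipsed with H at 120° (1.1); Ph at 240° is eclipsed with OCH3 at 240° (2.7). Total 4.9 kcal/mol.
OCH3 at 300° is staggered. Ph at 240° is gauche with OCH3 at 300° (0.9). Total 0.9 kcal/mol.
Max at 240° (4.9 kcal/mol), min at 60° (0.0 kcal/mol); barrier = 4.9 kcal/mol.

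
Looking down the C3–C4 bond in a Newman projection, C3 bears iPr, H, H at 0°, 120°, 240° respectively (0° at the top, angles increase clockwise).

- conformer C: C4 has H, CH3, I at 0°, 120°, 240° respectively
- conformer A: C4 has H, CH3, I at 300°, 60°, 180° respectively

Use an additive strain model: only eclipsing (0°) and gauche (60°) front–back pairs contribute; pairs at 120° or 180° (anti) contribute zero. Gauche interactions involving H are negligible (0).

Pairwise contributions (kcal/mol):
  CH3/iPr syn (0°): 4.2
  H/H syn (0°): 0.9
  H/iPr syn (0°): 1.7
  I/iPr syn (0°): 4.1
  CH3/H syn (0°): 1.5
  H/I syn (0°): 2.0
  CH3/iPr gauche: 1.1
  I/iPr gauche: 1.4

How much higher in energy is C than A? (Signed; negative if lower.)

+4.1 kcal/mol

C (eclipsed): iPr–H eclipsed, H–CH3 eclipsed, H–I eclipsed; 1.7 + 1.5 + 2.0 = 5.2 kcal/mol.
A (staggered): iPr–CH3 gauche; 1.1 = 1.1 kcal/mol.
E(C) − E(A) = 5.2 − 1.1 = +4.1 kcal/mol.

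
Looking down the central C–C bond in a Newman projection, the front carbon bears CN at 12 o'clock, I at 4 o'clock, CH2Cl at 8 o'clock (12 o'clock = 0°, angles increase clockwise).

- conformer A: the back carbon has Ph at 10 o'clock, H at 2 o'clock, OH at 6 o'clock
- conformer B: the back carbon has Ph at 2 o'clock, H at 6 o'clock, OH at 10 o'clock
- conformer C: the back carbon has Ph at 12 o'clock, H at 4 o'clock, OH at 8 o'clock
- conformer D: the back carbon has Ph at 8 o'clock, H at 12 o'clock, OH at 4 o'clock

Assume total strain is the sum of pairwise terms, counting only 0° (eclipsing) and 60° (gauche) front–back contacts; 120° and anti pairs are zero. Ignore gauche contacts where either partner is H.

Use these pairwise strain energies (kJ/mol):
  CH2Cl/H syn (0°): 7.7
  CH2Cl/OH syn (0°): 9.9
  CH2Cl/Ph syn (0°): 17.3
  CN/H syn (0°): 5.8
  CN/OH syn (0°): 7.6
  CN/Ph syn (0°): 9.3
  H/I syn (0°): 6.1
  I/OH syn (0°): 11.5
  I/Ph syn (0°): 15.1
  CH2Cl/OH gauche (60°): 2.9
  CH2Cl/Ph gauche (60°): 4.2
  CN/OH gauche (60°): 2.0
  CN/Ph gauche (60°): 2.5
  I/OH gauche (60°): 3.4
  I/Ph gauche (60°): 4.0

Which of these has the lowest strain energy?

B

A (staggered): CN–Ph gauche, I–OH gauche, CH2Cl–Ph gauche, CH2Cl–OH gauche; 2.5 + 3.4 + 4.2 + 2.9 = 13.0 kJ/mol.
B (staggered): CN–Ph gauche, CN–OH gauche, I–Ph gauche, CH2Cl–OH gauche; 2.5 + 2.0 + 4.0 + 2.9 = 11.4 kJ/mol.
C (eclipsed): CN–Ph eclipsed, I–H eclipsed, CH2Cl–OH eclipsed; 9.3 + 6.1 + 9.9 = 25.3 kJ/mol.
D (eclipsed): CN–H eclipsed, I–OH eclipsed, CH2Cl–Ph eclipsed; 5.8 + 11.5 + 17.3 = 34.6 kJ/mol.
B has the lowest total (11.4 kJ/mol).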